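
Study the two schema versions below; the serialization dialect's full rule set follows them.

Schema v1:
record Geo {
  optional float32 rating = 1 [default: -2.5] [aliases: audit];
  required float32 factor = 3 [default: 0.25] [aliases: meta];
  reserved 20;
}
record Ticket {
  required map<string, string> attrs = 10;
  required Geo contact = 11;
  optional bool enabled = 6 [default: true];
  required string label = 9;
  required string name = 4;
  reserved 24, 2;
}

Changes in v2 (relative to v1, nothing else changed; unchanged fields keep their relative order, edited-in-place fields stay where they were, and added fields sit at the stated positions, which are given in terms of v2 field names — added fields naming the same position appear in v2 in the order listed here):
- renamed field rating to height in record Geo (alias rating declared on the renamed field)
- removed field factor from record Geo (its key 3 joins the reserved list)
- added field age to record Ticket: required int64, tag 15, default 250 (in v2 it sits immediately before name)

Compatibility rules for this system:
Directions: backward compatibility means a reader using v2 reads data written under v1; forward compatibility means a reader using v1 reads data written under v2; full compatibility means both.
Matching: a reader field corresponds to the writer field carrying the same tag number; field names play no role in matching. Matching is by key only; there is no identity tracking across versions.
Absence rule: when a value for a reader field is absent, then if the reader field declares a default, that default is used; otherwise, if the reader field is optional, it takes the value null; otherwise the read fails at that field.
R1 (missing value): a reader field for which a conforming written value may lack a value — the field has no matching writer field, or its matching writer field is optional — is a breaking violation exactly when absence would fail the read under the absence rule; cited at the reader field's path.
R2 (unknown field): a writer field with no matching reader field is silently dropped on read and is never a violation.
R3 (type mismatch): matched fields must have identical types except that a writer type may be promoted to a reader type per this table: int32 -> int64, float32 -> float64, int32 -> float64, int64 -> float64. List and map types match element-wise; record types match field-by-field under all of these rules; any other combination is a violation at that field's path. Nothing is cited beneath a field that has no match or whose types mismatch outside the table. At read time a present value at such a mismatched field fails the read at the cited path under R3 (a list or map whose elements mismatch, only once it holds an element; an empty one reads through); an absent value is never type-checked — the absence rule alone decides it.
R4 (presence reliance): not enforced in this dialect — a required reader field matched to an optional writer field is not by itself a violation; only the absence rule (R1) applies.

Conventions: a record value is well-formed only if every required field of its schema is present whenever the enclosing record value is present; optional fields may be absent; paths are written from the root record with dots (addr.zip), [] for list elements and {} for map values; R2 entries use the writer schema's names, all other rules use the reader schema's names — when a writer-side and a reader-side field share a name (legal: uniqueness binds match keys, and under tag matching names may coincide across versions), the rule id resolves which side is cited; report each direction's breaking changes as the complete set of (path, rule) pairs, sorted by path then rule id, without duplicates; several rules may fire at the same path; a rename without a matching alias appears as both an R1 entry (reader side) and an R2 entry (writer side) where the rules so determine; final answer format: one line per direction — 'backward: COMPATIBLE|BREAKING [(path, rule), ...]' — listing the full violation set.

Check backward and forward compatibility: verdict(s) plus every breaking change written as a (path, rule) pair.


in Ticket below, arrows point writer -> reader
backward pass over Ticket, reader schema v2, writer schema v1:
  attrs: map<string, string> -> map<string, string>, writer required; from attrs
  contact: Geo -> Geo, writer required; from contact
  enabled: bool -> bool, writer optional; from enabled
  label: string -> string, writer required; from label
  age has no writer counterpart
  name: string -> string, writer required; from name
  contact.height: float32 -> float32, writer optional; from contact.rating
  contact.factor (writer side), unknown to reader
  => no violations; backward on Ticket: COMPATIBLE
forward pass over Ticket, reader schema v1, writer schema v2:
  attrs: map<string, string> -> map<string, string>, writer required; from attrs
  contact: Geo -> Geo, writer required; from contact
  enabled: bool -> bool, writer optional; from enabled
  label: string -> string, writer required; from label
  name: string -> string, writer required; from name
  age (writer side), unknown to reader
  contact.rating: float32 -> float32, writer optional; from contact.height
  contact.factor has no writer counterpart
  => no violations; forward on Ticket: COMPATIBLE

backward: COMPATIBLE []; forward: COMPATIBLE []


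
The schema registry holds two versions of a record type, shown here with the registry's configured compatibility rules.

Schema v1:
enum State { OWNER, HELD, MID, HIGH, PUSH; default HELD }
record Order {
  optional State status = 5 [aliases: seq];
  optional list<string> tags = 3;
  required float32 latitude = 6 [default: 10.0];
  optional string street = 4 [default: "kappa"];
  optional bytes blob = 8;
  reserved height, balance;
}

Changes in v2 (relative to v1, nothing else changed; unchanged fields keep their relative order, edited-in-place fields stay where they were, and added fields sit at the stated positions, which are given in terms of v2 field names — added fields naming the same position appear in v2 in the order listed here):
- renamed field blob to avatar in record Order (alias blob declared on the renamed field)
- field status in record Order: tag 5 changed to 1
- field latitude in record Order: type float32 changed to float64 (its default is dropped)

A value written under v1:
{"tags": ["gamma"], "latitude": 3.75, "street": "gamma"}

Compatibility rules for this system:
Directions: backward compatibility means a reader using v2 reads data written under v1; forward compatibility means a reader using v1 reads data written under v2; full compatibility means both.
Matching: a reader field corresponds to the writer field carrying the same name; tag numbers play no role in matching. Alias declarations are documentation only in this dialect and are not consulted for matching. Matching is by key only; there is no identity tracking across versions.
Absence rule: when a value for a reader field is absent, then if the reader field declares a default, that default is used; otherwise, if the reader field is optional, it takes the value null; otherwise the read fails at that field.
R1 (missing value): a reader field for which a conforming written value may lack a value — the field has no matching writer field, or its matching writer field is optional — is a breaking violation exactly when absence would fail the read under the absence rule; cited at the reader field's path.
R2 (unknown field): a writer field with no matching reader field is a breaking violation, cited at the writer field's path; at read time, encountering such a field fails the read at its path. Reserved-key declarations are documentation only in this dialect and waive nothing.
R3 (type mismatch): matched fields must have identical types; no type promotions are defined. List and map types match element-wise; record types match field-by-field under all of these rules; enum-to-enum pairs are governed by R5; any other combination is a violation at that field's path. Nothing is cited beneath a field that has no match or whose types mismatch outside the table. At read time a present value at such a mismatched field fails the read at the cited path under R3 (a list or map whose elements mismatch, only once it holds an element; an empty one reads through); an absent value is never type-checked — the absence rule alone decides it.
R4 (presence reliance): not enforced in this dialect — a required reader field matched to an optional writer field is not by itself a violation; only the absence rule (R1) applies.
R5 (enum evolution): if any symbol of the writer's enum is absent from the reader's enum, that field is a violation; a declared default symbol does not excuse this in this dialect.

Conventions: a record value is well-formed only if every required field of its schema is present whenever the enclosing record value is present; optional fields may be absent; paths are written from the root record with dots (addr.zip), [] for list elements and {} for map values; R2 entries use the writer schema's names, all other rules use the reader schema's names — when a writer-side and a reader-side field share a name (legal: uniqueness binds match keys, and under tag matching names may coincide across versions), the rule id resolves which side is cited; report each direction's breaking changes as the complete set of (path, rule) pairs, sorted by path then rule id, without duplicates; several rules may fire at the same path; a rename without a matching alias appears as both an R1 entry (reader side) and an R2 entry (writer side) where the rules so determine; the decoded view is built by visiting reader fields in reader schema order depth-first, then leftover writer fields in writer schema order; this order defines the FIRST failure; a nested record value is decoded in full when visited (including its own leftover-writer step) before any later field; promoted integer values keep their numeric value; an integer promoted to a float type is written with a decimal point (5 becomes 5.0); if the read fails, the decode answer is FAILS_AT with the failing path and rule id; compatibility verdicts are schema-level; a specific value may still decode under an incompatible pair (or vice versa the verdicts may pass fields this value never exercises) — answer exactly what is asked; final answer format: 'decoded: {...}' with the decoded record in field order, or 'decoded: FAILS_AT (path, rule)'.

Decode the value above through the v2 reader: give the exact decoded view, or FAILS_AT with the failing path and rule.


the writer's type comes first in each Order pair
decode (reader v2):
  status := null (not supplied -> null)
  tags := ["gamma"]
  read fails at latitude under R3
  => FAILS_AT (latitude, R3)
checking off the Order differences that do not matter here:
  renamed field blob to avatar in record Order (alias blob declared on the renamed field) -> affects the rule determinations only; this particular Order value decodes identically
  field status in record Order: tag 5 changed to 1 -> inert under this dialect — no rule fires on Order and the result does not move

decoded: FAILS_AT (latitude, R3)


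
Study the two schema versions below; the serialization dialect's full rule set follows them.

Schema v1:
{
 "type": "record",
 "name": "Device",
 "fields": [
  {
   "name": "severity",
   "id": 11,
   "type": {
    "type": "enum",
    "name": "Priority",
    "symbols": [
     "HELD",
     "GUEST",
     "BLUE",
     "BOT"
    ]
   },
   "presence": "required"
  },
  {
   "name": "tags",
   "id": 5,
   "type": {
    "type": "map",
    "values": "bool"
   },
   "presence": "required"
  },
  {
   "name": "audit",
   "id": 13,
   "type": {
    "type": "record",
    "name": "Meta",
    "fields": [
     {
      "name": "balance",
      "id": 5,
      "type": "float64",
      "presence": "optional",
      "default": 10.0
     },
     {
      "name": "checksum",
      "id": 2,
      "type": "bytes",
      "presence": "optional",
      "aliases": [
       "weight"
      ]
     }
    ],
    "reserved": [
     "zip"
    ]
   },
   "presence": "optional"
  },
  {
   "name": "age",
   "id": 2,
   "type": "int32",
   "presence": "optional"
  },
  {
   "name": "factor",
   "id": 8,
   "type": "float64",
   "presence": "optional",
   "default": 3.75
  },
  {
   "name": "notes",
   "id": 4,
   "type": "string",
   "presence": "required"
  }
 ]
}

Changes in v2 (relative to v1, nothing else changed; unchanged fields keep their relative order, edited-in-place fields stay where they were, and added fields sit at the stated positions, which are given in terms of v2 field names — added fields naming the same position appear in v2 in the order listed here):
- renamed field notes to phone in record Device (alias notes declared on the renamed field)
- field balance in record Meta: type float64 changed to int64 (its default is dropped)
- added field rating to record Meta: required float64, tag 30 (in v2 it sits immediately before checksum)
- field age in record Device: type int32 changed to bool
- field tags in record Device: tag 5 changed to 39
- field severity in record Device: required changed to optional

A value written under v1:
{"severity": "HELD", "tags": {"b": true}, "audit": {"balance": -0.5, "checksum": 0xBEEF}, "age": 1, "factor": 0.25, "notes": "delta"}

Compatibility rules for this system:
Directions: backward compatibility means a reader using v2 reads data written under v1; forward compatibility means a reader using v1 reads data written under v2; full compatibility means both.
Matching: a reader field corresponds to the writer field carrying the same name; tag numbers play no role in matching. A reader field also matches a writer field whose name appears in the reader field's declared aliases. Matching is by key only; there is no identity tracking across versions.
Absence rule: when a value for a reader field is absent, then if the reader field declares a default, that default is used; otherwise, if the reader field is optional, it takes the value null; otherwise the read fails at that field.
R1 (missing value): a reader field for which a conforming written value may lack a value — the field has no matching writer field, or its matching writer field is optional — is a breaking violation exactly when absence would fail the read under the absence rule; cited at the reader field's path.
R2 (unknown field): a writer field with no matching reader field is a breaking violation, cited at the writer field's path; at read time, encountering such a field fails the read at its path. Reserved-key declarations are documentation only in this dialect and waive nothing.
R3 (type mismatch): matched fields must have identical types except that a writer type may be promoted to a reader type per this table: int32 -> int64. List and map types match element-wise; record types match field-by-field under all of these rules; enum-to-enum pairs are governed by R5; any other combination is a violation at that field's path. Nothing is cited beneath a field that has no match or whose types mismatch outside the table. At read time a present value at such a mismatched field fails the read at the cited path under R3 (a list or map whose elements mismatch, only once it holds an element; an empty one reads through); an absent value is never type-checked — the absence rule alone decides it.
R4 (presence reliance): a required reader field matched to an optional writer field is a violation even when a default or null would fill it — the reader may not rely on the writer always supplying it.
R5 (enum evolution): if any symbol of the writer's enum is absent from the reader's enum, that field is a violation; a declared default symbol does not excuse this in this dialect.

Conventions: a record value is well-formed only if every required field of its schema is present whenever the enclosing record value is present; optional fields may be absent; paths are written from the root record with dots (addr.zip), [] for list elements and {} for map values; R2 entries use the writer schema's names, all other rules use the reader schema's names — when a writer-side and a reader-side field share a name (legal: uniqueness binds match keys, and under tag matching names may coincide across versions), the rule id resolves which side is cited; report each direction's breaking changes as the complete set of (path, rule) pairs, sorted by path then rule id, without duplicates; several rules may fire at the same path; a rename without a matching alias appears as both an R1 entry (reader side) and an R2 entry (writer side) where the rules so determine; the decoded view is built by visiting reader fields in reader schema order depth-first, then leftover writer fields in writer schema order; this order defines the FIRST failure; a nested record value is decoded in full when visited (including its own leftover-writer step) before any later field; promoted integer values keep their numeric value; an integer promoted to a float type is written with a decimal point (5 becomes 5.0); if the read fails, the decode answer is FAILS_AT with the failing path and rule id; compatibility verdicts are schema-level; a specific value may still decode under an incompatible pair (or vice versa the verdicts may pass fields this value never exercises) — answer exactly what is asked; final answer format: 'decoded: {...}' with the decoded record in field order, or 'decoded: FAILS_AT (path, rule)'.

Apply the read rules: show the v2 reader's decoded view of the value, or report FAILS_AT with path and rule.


arrows below run writer -> reader for Device
migrating the Device value to v2:
  severity := "HELD"
  tags := {"b": true}
  read fails at audit.balance under R3
  => FAILS_AT (audit.balance, R3)
remaining Device differences; none change what is asked:
  renamed field notes to phone in record Device (alias notes declared on the renamed field) -> schema-level compatibility only; this Device value's decode is unchanged
  added field rating to record Meta: required float64, tag 30 (in v2 it sits immediately before checksum) -> schema-level compatibility only; this Device value's decode is unchanged
  field age in record Device: type int32 changed to bool -> schema-level compatibility only; this Device value's decode is unchanged
  field tags in record Device: tag 5 changed to 39 -> triggers nothing under the printed rules; the Device answer is the same either way
  field severity in record Device: required changed to optional -> schema-level compatibility only; this Device value's decode is unchanged

decoded: FAILS_AT (audit.balance, R3)


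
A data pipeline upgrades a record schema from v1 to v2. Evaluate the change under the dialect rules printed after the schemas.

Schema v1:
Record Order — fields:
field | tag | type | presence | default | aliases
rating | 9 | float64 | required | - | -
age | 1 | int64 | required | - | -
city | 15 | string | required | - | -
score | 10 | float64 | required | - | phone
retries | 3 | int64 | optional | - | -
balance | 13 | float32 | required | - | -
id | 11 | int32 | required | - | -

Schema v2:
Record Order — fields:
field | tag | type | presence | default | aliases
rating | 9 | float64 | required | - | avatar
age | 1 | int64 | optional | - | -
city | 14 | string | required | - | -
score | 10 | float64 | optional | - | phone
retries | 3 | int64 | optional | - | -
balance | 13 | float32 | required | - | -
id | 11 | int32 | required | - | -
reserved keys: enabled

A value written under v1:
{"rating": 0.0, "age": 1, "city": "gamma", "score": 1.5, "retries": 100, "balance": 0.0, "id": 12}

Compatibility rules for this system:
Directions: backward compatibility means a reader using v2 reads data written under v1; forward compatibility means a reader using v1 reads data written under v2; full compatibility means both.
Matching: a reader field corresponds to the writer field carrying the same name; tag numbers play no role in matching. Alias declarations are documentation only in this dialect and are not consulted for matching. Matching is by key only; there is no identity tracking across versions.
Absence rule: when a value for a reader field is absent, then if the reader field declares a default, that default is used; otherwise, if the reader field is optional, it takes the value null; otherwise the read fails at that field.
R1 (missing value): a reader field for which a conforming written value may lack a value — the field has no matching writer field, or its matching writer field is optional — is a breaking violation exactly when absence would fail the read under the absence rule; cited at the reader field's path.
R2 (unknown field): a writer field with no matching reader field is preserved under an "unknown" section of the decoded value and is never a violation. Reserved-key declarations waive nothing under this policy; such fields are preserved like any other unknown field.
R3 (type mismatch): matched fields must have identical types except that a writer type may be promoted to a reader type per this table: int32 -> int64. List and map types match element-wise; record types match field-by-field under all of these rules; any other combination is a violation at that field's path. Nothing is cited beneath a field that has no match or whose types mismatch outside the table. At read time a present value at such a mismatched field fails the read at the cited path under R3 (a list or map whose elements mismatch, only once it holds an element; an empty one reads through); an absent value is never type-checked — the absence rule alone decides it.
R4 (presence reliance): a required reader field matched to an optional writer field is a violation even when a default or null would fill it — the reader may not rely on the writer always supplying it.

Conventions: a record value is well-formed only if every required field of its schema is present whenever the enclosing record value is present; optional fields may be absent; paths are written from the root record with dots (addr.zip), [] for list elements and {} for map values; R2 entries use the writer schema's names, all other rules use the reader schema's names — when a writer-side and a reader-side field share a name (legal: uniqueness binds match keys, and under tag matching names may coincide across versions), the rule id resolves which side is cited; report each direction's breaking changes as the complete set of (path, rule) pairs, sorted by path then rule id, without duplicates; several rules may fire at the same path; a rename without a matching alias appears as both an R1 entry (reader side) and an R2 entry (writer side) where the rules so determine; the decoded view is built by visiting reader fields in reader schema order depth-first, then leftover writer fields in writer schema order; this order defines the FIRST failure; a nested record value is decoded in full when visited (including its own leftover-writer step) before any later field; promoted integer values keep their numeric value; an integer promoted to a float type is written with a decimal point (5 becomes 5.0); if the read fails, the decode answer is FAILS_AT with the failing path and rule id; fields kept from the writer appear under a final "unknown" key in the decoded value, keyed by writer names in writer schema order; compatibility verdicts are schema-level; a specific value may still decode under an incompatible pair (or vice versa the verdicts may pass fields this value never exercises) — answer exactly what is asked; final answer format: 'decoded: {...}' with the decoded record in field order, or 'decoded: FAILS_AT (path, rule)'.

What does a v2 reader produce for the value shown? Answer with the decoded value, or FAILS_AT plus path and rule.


decoded: {"rating": 0.0, "age": 1, "city": "gamma", "score": 1.5, "retries": 100, "balance": 0.0, "id": 12}

the writer's type comes first in each Order pair
decode walk for Order under reader schema v2:
  rating := 0.0
  age := 1
  city := "gamma"
  score := 1.5
  retries := 100
  balance := 0.0
  id := 12
  => decoded: {"rating": 0.0, "age": 1, "city": "gamma", "score": 1.5, "retries": 100, "balance": 0.0, "id": 12}
checking off the Order differences that do not matter here:
  field city in record Order: tag 15 changed to 14 -> triggers nothing under the printed rules; the Order answer is the same either way
  field score in record Order: required changed to optional -> schema-level compatibility only; this Order value's decode is unchanged
  field age in record Order: required changed to optional -> schema-level compatibility only; this Order value's decode is unchanged


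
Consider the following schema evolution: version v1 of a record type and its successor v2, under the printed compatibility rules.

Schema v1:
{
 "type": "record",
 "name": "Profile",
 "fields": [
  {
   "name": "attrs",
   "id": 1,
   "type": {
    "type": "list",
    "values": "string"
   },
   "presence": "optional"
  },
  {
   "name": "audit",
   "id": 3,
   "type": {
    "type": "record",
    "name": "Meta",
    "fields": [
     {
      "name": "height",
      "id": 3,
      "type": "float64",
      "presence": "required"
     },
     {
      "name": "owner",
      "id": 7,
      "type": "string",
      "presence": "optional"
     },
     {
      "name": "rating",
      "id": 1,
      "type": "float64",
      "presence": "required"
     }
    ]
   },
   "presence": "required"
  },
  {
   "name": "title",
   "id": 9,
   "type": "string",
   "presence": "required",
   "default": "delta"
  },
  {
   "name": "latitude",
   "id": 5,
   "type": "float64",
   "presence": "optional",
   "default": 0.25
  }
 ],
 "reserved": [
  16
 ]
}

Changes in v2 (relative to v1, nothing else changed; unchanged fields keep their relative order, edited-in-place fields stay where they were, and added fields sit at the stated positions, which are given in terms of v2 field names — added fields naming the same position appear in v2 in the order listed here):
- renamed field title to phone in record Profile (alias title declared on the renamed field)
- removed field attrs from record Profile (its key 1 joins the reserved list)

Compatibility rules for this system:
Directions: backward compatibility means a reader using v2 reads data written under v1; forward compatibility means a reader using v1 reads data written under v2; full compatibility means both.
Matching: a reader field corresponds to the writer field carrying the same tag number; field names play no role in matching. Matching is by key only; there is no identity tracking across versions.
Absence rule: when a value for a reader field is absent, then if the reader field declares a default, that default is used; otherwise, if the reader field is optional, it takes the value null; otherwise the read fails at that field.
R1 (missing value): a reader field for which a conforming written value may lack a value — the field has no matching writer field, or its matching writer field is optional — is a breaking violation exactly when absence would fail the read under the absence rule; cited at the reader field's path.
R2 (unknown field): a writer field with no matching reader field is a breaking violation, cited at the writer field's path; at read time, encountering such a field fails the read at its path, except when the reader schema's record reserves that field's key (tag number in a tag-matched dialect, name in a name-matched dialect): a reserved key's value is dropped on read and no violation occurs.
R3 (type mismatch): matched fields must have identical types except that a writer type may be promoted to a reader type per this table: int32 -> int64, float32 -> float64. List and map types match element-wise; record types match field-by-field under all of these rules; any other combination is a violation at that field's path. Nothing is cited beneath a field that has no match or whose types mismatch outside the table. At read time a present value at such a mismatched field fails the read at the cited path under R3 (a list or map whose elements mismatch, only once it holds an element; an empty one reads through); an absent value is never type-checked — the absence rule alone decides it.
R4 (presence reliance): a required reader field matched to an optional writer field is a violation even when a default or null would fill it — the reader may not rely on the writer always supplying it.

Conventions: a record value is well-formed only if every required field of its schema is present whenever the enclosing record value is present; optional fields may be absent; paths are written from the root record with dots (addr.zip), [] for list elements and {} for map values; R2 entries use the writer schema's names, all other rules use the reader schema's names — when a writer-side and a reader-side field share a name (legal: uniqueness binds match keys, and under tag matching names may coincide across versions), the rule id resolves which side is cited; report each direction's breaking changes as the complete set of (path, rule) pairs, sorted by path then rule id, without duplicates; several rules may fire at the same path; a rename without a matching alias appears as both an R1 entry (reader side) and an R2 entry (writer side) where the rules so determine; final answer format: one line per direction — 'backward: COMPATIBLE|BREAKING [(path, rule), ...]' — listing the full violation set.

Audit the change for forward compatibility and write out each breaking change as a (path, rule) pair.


in Profile below, arrows point writer -> reader
checking forward for Profile: reader v1 against writer v2:
  attrs: no writer match
  audit: Meta -> Meta, writer required; from audit
  title: string -> string, writer required; from phone
  latitude: float64 -> float64, writer optional; from latitude
  audit.height: float64 -> float64, writer required; from audit.height
  audit.owner: string -> string, writer optional; from audit.owner
  audit.rating: float64 -> float64, writer required; from audit.rating
  => no violations; forward on Profile: COMPATIBLE
remaining Profile differences; none change what is asked:
  renamed field title to phone in record Profile (alias title declared on the renamed field) -> no rule fires on it in Profile's dialect; the asked verdict holds
  removed field attrs from record Profile (its key 1 joins the reserved list) -> no rule fires on it in Profile's dialect; the asked verdict holds

forward: COMPATIBLE []


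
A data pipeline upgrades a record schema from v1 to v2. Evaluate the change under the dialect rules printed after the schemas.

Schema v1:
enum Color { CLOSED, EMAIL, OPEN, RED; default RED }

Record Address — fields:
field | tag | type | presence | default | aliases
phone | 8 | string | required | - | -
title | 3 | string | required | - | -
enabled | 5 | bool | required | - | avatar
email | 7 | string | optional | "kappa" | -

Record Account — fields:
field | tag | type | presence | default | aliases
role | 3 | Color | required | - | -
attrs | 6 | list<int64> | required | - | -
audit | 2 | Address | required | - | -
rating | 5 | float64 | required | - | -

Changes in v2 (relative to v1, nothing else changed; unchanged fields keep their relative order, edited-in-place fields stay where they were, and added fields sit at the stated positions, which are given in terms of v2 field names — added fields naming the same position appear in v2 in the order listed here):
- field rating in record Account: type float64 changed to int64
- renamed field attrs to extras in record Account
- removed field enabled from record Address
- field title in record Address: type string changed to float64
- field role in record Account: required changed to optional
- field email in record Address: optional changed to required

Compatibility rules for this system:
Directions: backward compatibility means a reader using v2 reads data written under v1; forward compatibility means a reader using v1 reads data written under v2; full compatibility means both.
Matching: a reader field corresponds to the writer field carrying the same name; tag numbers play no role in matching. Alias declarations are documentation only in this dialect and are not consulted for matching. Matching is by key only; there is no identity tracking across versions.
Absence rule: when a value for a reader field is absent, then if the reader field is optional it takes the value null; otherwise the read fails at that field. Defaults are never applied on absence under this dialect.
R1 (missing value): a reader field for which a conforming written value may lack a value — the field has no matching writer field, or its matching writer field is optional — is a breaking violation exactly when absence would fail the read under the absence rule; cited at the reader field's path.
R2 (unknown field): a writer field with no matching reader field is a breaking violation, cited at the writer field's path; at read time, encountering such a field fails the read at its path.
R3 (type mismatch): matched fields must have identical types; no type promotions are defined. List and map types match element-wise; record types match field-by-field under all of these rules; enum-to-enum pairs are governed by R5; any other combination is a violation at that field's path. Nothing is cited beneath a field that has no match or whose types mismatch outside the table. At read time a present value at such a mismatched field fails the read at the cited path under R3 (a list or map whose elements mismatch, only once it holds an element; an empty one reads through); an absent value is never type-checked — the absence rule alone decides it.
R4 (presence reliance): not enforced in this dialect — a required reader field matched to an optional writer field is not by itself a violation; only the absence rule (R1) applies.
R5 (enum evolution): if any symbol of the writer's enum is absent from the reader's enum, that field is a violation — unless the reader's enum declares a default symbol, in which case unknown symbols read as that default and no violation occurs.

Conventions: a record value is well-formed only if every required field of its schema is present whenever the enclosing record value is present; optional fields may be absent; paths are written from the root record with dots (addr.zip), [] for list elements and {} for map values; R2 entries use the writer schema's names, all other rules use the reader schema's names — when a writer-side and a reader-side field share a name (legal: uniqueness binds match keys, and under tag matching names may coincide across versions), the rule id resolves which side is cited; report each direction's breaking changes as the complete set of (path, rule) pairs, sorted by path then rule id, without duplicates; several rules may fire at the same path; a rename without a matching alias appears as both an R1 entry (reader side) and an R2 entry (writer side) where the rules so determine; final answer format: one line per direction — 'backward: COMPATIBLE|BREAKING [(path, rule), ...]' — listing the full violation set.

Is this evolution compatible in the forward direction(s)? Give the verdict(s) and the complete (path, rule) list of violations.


in Account below, arrows point writer -> reader
forward on Account — v1 reading data written by v2:
  role: paired with writer role (Color -> Color; writer optional)
  attrs has no writer counterpart
  audit: paired with writer audit (Address -> Address; writer required)
  rating: paired with writer rating (int64 -> float64; writer required)
  leftover writer field: extras
  audit.phone: paired with writer audit.phone (string -> string; writer required)
  audit.title: paired with writer audit.title (float64 -> string; writer required)
  audit.enabled has no writer counterpart
  audit.email: paired with writer audit.email (string -> string; writer required)
  violation R1 at attrs
  violation R1 at audit.enabled
  violation R3 at audit.title
  violation R2 at extras
  violation R3 at rating
  violation R1 at role
  => forward verdict for Account: BREAKING, 6 violation(s)
the other Account changes do not affect what is asked:
  field email in record Address: optional changed to required -> fires only in the backward direction of Account, which is not asked here

forward: BREAKING [(attrs, R1), (audit.enabled, R1), (audit.title, R3), (extras, R2), (rating, R3), (role, R1)]


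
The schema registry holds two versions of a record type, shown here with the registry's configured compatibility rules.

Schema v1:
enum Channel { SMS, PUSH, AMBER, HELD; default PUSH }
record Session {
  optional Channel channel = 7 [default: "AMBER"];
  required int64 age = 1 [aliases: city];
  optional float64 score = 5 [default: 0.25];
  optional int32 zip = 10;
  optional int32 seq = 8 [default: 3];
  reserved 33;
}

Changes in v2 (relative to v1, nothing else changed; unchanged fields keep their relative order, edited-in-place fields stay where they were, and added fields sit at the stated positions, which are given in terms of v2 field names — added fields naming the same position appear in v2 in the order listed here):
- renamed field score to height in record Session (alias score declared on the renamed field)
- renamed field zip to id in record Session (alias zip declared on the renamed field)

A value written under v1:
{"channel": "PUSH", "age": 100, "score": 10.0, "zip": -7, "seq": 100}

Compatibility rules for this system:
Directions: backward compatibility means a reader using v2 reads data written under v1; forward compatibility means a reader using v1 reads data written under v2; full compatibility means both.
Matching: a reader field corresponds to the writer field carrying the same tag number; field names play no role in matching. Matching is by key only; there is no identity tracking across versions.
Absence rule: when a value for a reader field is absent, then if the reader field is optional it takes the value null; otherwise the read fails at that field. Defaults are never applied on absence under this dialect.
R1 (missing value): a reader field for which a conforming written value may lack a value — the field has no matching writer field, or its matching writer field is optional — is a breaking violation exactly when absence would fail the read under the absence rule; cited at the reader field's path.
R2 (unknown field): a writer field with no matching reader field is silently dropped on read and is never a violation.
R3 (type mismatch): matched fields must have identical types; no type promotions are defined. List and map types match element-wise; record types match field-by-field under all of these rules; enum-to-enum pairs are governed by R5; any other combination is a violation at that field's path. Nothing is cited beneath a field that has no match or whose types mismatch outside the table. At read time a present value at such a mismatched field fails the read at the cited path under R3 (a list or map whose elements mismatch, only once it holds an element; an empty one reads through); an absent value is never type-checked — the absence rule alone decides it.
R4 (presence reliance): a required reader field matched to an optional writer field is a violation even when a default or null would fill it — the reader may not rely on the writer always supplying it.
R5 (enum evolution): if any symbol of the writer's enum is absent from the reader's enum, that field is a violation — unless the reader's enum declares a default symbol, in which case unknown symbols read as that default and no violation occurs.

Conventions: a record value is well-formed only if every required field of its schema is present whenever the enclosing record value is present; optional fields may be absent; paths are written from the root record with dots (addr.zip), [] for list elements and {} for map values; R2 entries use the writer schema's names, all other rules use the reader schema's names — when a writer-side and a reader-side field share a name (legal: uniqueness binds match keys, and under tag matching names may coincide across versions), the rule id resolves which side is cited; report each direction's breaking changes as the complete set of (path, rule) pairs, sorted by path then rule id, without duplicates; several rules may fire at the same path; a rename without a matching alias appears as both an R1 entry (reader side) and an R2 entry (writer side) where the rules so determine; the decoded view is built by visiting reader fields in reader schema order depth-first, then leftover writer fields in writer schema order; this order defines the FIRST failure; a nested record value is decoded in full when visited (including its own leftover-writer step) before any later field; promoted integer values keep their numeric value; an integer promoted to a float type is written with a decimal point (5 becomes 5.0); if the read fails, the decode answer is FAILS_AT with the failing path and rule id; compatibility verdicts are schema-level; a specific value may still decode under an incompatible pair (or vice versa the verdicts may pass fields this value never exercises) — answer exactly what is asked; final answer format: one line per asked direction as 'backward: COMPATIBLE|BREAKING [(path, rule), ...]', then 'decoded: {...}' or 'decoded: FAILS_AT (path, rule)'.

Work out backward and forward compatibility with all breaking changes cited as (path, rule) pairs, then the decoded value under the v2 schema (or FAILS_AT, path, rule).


backward: COMPATIBLE []; forward: COMPATIBLE []; decoded: {"channel": "PUSH", "age": 100, "height": 10.0, "id": -7, "seq": 100}

in Session below, arrows point writer -> reader
backward on Session — v2 reading data written by v1:
  Channel -> Channel, writer optional: channel aligns to channel
  int64 -> int64, writer required: age aligns to age
  float64 -> float64, writer optional: height aligns to score
  int32 -> int32, writer optional: id aligns to zip
  int32 -> int32, writer optional: seq aligns to seq
  => no violations; backward on Session: COMPATIBLE
forward on Session — v1 reading data written by v2:
  Channel -> Channel, writer optional: channel aligns to channel
  int64 -> int64, writer required: age aligns to age
  float64 -> float64, writer optional: score aligns to height
  int32 -> int32, writer optional: zip aligns to id
  int32 -> int32, writer optional: seq aligns to seq
  => no violations; forward on Session: COMPATIBLE
decode walk for Session under reader schema v2:
  channel := "PUSH"
  age := 100
  height := 10.0 (from writer score)
  id := -7 (from writer zip)
  seq := 100
  => decoded: {"channel": "PUSH", "age": 100, "height": 10.0, "id": -7, "seq": 100}
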